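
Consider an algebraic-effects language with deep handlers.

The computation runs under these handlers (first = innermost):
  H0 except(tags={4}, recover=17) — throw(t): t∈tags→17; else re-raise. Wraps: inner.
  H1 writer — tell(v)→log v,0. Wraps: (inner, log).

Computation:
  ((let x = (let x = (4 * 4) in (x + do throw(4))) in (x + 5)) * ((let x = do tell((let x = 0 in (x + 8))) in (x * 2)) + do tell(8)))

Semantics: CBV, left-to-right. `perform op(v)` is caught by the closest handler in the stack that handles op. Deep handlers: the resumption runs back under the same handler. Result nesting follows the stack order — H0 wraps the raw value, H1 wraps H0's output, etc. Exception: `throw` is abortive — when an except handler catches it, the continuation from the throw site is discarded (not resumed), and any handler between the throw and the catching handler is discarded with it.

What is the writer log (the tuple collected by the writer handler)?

Answer: ()

Step-by-step:
throw(4) @ H0 caught ⇒ 17
H1 returns (17, ())
= (17, ())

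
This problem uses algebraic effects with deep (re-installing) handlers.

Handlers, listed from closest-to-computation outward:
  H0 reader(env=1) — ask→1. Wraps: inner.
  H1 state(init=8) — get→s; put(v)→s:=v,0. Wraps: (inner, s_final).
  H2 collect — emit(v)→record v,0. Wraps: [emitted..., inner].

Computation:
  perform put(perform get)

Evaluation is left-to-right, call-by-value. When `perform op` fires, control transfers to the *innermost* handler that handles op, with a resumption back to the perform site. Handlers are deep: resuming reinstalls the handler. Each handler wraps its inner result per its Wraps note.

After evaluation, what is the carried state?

Answer: 8

Step-by-step:
get @ H1 ⇒ 8
put(8) @ H1 ⇒ s:=8
H0 returns 0
H1 returns (0, 8)
H2 returns [(0, 8)]
= [(0, 8)]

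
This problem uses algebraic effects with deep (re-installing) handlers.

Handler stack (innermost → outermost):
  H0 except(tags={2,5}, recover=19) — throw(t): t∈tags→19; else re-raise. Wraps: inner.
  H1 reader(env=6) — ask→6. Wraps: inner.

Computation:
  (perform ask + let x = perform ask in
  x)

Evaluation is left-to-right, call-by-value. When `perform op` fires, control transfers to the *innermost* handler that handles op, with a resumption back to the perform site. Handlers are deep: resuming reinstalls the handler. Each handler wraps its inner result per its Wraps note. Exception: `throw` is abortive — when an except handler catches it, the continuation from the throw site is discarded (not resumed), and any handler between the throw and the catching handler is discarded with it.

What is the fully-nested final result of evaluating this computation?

Answer: 12

Step-by-step:
ask @ H1 ⇒ 6
ask @ H1 ⇒ 6
H0 returns 12
H1 returns 12
= 12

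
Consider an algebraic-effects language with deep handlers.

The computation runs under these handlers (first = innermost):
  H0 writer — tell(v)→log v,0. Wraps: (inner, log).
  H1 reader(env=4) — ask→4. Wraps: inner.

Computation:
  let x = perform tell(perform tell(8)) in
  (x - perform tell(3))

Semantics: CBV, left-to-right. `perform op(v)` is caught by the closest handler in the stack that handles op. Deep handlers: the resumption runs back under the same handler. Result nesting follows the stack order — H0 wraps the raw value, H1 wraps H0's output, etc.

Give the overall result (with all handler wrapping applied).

Answer: (0, (8, 0, 3))

Evaluation trace:
tell(8) @ H0 ⇒ log+=8
tell(0) @ H0 ⇒ log+=0
tell(3) @ H0 ⇒ log+=3
H0 returns (0, (8, 0, 3))
H1 returns (0, (8, 0, 3))
= (0, (8, 0, 3))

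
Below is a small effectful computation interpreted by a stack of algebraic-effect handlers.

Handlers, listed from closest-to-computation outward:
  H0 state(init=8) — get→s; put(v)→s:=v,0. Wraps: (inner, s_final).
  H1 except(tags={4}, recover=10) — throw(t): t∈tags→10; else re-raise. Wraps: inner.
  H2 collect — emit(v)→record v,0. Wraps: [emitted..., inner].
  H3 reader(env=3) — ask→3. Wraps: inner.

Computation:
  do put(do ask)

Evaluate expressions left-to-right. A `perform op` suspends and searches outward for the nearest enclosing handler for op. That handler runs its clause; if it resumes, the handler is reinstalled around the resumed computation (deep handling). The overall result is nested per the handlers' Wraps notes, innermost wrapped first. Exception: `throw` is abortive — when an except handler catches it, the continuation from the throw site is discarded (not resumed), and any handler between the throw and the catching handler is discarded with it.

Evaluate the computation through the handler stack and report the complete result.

Answer: [(0, 3)]

Evaluation trace:
ask @ H3 ⇒ 3
put(3) @ H0 ⇒ s:=3
H0 returns (0, 3)
H1 returns (0, 3)
H2 returns [(0, 3)]
H3 returns [(0, 3)]
= [(0, 3)]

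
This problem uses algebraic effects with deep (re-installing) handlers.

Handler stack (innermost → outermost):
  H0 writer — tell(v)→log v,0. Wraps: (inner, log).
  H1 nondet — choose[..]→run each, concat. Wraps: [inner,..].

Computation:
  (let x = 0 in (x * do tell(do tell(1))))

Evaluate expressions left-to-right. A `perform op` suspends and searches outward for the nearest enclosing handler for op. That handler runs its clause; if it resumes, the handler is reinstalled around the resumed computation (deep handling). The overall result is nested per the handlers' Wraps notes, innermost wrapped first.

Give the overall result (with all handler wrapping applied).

Answer: [(0, (1, 0))]

Step-by-step:
tell(1) @ H0 ⇒ log+=1
tell(0) @ H0 ⇒ log+=0
H0 returns (0, (1, 0))
H1 returns [(0, (1, 0))]
= [(0, (1, 0))]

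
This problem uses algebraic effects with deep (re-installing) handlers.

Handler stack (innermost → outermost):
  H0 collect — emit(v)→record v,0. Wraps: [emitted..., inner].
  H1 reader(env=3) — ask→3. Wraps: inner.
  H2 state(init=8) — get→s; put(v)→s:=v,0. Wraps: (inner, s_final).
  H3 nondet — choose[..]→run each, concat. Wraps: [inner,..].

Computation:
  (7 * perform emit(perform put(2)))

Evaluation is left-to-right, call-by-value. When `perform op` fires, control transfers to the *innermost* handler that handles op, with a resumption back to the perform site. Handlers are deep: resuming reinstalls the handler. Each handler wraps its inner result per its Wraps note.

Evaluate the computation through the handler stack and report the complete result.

Step-by-step:
put(2) @ H2 ⇒ s:=2
emit(0) @ H0 ⇒ out+=0
H0 returns [0, 0]
H1 returns [0, 0]
H2 returns ([0, 0], 2)
H3 returns [([0, 0], 2)]
= [([0, 0], 2)]

Answer: [([0, 0], 2)]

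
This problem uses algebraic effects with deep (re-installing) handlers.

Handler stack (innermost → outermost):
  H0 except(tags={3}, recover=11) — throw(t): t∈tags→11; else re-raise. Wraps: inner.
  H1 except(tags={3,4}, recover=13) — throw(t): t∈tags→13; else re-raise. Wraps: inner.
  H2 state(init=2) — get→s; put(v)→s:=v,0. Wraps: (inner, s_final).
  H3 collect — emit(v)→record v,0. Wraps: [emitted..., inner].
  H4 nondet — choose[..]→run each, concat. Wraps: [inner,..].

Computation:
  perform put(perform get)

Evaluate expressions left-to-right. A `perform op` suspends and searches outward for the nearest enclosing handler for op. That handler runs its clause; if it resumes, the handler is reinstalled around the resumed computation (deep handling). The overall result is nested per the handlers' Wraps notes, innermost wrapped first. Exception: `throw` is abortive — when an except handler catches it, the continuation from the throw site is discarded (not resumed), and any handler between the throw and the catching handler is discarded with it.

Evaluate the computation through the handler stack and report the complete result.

Working:
get @ H2 ⇒ 2
put(2) @ H2 ⇒ s:=2
H0 returns 0
H1 returns 0
H2 returns (0, 2)
H3 returns [(0, 2)]
H4 returns [[(0, 2)]]
= [[(0, 2)]]

Answer: [[(0, 2)]]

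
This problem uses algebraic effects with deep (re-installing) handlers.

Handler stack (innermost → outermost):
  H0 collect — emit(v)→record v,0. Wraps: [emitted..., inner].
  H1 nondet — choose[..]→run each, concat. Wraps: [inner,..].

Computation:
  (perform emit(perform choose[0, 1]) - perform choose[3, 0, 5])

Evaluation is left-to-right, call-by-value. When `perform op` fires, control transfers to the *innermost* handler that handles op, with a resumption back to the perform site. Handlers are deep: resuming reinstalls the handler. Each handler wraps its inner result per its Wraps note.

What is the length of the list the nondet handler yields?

Answer: 6

Evaluation trace:
choose[0, 1] @ H1
  branch[0] choose=0:
    emit(0) @ H0 ⇒ out+=0
    choose[3, 0, 5] @ H1
      branch[0] choose=3:
        H0 returns [0, -3]
        H1 returns [[0, -3]]
      branch[1] choose=0:
        H0 returns [0, 0]
        H1 returns [[0, 0]]
      branch[2] choose=5:
        H0 returns [0, -5]
        H1 returns [[0, -5]]
  branch[1] choose=1:
    emit(1) @ H0 ⇒ out+=1
    choose[3, 0, 5] @ H1
      branch[0] choose=3:
        H0 returns [1, -3]
        H1 returns [[1, -3]]
      branch[1] choose=0:
        H0 returns [1, 0]
        H1 returns [[1, 0]]
      branch[2] choose=5:
        H0 returns [1, -5]
        H1 returns [[1, -5]]
= [[0, -3], [0, 0], [0, -5], [1, -3], [1, 0], [1, -5]]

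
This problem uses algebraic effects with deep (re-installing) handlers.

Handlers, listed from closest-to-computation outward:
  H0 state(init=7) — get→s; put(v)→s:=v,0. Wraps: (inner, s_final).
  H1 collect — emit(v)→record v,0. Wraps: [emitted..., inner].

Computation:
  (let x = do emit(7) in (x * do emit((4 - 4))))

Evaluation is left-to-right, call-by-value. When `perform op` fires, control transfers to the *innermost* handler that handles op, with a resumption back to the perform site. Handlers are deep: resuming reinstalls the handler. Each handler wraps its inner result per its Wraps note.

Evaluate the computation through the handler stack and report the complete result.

Working:
emit(7) @ H1 ⇒ out+=7
emit(0) @ H1 ⇒ out+=0
H0 returns (0, 7)
H1 returns [7, 0, (0, 7)]
= [7, 0, (0, 7)]

Answer: [7, 0, (0, 7)]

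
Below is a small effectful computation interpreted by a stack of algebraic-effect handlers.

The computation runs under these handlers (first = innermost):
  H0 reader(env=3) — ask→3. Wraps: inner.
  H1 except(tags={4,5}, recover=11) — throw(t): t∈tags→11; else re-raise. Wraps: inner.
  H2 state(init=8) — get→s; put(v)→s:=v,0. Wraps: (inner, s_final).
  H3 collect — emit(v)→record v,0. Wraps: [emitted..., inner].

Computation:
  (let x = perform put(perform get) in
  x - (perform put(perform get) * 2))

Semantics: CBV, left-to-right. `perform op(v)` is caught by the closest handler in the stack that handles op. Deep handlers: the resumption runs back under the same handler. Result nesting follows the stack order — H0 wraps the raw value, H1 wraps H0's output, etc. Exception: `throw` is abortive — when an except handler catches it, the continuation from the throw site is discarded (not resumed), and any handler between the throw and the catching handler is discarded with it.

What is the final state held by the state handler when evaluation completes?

Step-by-step:
get @ H2 ⇒ 8
put(8) @ H2 ⇒ s:=8
get @ H2 ⇒ 8
put(8) @ H2 ⇒ s:=8
H0 returns 0
H1 returns 0
H2 returns (0, 8)
H3 returns [(0, 8)]
= [(0, 8)]

Answer: 8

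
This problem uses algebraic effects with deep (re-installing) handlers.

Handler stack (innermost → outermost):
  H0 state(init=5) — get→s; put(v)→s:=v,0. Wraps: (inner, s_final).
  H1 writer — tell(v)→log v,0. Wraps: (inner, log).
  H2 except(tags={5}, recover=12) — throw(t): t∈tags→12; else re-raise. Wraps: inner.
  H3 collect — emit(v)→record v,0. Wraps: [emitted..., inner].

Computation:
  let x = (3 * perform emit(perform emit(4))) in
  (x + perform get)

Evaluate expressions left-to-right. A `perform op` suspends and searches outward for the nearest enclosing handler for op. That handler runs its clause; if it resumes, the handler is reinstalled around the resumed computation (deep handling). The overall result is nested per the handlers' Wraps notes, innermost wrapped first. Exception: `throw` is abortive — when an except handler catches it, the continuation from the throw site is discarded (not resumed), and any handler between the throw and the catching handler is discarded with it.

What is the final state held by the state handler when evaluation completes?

Working:
emit(4) @ H3 ⇒ out+=4
emit(0) @ H3 ⇒ out+=0
get @ H0 ⇒ 5
H0 returns (5, 5)
H1 returns ((5, 5), ())
H2 returns ((5, 5), ())
H3 returns [4, 0, ((5, 5), ())]
= [4, 0, ((5, 5), ())]

Answer: 5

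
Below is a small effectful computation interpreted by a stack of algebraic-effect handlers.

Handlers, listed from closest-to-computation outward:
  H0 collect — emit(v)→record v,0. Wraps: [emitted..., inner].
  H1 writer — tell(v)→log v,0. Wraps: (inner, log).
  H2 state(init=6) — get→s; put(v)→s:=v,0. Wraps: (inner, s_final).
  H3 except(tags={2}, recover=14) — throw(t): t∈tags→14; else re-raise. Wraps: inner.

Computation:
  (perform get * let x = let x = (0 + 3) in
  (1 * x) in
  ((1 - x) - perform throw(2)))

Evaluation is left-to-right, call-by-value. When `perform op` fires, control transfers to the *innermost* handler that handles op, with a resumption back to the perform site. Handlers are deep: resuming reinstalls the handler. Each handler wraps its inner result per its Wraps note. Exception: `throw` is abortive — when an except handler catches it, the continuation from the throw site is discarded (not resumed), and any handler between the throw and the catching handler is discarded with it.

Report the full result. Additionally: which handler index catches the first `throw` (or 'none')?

Evaluation trace:
get @ H2 ⇒ 6
throw(2) @ H3 caught ⇒ 14
= 14

Answer: 14 ; first throw caught by: H3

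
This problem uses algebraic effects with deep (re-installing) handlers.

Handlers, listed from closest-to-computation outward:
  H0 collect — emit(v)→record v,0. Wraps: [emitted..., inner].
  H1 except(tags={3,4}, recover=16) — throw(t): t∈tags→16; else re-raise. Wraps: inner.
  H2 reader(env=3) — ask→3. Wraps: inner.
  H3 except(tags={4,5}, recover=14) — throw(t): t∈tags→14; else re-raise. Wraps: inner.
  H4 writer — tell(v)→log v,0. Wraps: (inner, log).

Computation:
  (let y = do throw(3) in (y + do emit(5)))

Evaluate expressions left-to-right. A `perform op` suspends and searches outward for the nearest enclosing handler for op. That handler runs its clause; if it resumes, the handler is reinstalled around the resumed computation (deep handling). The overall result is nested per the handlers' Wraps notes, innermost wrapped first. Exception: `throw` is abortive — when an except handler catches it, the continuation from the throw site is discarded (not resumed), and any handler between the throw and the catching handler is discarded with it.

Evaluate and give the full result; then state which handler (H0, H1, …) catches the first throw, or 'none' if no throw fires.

Answer: (16, ()) ; first throw caught by: H1

Evaluation trace:
throw(3) @ H1 caught ⇒ 16
H2 returns 16
H3 returns 16
H4 returns (16, ())
= (16, ())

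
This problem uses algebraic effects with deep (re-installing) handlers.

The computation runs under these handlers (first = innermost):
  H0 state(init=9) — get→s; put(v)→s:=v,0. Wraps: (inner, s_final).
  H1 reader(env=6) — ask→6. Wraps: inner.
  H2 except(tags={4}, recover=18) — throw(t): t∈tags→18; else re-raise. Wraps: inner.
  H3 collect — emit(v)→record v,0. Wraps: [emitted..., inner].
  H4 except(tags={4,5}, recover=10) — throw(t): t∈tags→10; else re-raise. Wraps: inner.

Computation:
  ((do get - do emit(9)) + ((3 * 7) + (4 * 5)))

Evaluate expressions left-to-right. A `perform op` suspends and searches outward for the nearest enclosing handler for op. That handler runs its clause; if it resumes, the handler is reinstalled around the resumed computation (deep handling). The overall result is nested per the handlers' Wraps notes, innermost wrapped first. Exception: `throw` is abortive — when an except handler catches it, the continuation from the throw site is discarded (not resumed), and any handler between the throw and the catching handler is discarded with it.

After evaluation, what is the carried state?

Answer: 9

Step-by-step:
get @ H0 ⇒ 9
emit(9) @ H3 ⇒ out+=9
H0 returns (50, 9)
H1 returns (50, 9)
H2 returns (50, 9)
H3 returns [9, (50, 9)]
H4 returns [9, (50, 9)]
= [9, (50, 9)]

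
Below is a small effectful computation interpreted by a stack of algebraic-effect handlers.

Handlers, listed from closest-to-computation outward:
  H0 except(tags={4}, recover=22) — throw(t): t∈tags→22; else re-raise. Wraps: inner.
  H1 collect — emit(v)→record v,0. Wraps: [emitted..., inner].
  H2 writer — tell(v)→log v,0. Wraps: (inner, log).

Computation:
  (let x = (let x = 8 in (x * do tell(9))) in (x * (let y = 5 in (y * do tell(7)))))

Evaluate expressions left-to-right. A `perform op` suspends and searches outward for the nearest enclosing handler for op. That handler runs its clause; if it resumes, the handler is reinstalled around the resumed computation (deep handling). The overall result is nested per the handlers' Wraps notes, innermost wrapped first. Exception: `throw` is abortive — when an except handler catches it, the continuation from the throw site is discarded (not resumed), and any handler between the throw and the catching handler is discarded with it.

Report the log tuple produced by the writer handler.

Answer: (9, 7)

Working:
tell(9) @ H2 ⇒ log+=9
tell(7) @ H2 ⇒ log+=7
H0 returns 0
H1 returns [0]
H2 returns ([0], (9, 7))
= ([0], (9, 7))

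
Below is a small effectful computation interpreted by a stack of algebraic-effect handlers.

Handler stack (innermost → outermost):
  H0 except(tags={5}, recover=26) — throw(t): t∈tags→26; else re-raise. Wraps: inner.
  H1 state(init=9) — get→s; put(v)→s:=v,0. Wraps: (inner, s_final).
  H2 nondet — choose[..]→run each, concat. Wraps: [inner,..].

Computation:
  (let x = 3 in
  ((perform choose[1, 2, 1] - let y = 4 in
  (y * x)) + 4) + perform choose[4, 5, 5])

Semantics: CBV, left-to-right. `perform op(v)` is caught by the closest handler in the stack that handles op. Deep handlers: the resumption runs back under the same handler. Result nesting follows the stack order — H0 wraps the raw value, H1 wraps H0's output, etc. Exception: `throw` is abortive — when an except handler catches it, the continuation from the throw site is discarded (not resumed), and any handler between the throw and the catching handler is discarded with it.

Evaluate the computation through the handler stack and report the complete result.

Step-by-step:
choose[1, 2, 1] @ H2
  branch[0] choose=1:
    choose[4, 5, 5] @ H2
      branch[0] choose=4:
        H0 returns -3
        H1 returns (-3, 9)
        H2 returns [(-3, 9)]
      branch[1] choose=5:
        H0 returns -2
        H1 returns (-2, 9)
        H2 returns [(-2, 9)]
      branch[2] choose=5:
        H0 returns -2
        H1 returns (-2, 9)
        H2 returns [(-2, 9)]
  branch[1] choose=2:
    choose[4, 5, 5] @ H2
      branch[0] choose=4:
        H0 returns -2
        H1 returns (-2, 9)
        H2 returns [(-2, 9)]
      branch[1] choose=5:
        H0 returns -1
        H1 returns (-1, 9)
        H2 returns [(-1, 9)]
      branch[2] choose=5:
        H0 returns -1
        H1 returns (-1, 9)
        H2 returns [(-1, 9)]
  branch[2] choose=1:
    choose[4, 5, 5] @ H2
      branch[0] choose=4:
        H0 returns -3
        H1 returns (-3, 9)
        H2 returns [(-3, 9)]
      branch[1] choose=5:
        H0 returns -2
        H1 returns (-2, 9)
        H2 returns [(-2, 9)]
      branch[2] choose=5:
        H0 returns -2
        H1 returns (-2, 9)
        H2 returns [(-2, 9)]
= [(-3, 9), (-2, 9), (-2, 9), (-2, 9), (-1, 9), (-1, 9), (-3, 9), (-2, 9), (-2, 9)]

Answer: [(-3, 9), (-2, 9), (-2, 9), (-2, 9), (-1, 9), (-1, 9), (-3, 9), (-2, 9), (-2, 9)]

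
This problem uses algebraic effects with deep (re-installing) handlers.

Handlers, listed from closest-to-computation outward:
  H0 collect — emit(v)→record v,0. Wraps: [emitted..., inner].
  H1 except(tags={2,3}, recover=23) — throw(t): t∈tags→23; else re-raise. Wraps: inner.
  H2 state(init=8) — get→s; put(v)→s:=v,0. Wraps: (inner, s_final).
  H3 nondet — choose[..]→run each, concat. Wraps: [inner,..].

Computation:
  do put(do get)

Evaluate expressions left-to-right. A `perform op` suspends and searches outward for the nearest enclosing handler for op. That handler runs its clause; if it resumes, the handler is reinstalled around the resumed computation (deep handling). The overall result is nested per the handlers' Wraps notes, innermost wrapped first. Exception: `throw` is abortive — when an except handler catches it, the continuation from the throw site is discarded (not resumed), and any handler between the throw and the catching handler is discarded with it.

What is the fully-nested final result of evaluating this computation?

Answer: [([0], 8)]

Step-by-step:
get @ H2 ⇒ 8
put(8) @ H2 ⇒ s:=8
H0 returns [0]
H1 returns [0]
H2 returns ([0], 8)
H3 returns [([0], 8)]
= [([0], 8)]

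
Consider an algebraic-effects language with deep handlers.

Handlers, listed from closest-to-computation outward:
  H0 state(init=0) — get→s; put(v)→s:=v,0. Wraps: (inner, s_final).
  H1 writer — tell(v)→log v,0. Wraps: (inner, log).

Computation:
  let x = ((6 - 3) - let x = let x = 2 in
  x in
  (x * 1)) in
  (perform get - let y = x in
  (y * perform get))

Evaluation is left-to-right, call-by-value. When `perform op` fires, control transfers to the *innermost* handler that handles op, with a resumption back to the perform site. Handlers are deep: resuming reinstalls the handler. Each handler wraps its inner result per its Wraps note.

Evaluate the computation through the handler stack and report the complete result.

Answer: ((0, 0), ())

Evaluation trace:
get @ H0 ⇒ 0
get @ H0 ⇒ 0
H0 returns (0, 0)
H1 returns ((0, 0), ())
= ((0, 0), ())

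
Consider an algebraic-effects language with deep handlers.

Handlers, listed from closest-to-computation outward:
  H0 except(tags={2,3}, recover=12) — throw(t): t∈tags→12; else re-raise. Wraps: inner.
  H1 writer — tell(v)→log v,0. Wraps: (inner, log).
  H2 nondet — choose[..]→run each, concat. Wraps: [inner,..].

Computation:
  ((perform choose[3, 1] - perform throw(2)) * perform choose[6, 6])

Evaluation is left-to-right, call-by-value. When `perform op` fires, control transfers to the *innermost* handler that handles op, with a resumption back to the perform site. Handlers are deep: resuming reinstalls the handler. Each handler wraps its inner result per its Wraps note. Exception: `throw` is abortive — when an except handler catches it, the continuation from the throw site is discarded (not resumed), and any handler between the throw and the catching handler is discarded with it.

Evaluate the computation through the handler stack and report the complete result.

Answer: [(12, ()), (12, ())]

Step-by-step:
choose[3, 1] @ H2
  branch[0] choose=3:
    throw(2) @ H0 caught ⇒ 12
    H1 returns (12, ())
    H2 returns [(12, ())]
  branch[1] choose=1:
    throw(2) @ H0 caught ⇒ 12
    H1 returns (12, ())
    H2 returns [(12, ())]
= [(12, ()), (12, ())]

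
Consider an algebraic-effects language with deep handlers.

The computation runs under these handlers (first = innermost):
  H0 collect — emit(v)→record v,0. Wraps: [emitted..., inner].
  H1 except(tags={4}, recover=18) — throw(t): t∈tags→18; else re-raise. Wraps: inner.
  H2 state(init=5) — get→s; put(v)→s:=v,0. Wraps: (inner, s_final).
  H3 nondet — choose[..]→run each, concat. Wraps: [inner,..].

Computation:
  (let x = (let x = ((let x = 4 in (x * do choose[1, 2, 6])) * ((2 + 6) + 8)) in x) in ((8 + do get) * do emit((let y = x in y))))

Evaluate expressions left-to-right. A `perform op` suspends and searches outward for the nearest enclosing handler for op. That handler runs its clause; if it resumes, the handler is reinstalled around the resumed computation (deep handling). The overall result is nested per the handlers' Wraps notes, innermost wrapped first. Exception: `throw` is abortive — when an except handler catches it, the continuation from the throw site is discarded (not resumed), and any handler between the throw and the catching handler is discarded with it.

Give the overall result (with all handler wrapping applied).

Working:
choose[1, 2, 6] @ H3
  branch[0] choose=1:
    get @ H2 ⇒ 5
    emit(64) @ H0 ⇒ out+=64
    H0 returns [64, 0]
    H1 returns [64, 0]
    H2 returns ([64, 0], 5)
    H3 returns [([64, 0], 5)]
  branch[1] choose=2:
    get @ H2 ⇒ 5
    emit(128) @ H0 ⇒ out+=128
    H0 returns [128, 0]
    H1 returns [128, 0]
    H2 returns ([128, 0], 5)
    H3 returns [([128, 0], 5)]
  branch[2] choose=6:
    get @ H2 ⇒ 5
    emit(384) @ H0 ⇒ out+=384
    H0 returns [384, 0]
    H1 returns [384, 0]
    H2 returns ([384, 0], 5)
    H3 returns [([384, 0], 5)]
= [([64, 0], 5), ([128, 0], 5), ([384, 0], 5)]

Answer: [([64, 0], 5), ([128, 0], 5), ([384, 0], 5)]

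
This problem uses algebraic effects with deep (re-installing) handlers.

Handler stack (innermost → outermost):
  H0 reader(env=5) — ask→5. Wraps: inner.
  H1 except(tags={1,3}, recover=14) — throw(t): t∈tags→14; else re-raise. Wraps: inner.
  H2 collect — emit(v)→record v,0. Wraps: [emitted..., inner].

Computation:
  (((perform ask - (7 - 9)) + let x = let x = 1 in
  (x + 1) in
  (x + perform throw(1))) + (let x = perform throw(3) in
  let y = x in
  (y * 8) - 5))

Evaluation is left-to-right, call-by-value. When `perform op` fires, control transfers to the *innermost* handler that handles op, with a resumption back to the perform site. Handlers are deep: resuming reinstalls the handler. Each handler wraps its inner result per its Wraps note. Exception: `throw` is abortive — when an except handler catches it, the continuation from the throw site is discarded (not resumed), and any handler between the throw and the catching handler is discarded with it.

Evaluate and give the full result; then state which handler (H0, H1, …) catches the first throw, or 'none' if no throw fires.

Answer: [14] ; first throw caught by: H1

Step-by-step:
ask @ H0 ⇒ 5
throw(1) @ H1 caught ⇒ 14
H2 returns [14]
= [14]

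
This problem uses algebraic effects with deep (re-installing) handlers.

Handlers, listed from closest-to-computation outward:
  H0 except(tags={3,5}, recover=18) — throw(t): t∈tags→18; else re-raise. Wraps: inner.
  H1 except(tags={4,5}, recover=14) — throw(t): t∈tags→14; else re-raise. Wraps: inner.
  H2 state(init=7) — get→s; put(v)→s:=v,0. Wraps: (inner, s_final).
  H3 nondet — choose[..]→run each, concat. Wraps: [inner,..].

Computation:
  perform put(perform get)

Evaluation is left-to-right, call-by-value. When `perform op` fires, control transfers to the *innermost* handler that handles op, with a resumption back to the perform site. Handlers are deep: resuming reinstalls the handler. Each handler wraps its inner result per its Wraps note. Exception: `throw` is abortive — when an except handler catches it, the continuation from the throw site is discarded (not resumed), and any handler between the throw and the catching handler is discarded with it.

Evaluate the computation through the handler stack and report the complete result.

Answer: [(0, 7)]

Evaluation trace:
get @ H2 ⇒ 7
put(7) @ H2 ⇒ s:=7
H0 returns 0
H1 returns 0
H2 returns (0, 7)
H3 returns [(0, 7)]
= [(0, 7)]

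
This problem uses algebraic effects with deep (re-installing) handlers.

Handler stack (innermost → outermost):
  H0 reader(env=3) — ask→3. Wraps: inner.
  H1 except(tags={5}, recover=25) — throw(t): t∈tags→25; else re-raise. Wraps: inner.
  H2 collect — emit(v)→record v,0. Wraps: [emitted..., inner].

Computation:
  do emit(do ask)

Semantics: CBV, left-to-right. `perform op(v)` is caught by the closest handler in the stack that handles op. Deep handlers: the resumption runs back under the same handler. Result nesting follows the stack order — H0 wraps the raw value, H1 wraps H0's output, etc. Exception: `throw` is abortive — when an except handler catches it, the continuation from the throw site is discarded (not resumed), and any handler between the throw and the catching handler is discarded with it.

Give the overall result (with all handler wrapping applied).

Answer: [3, 0]

Evaluation trace:
ask @ H0 ⇒ 3
emit(3) @ H2 ⇒ out+=3
H0 returns 0
H1 returns 0
H2 returns [3, 0]
= [3, 0]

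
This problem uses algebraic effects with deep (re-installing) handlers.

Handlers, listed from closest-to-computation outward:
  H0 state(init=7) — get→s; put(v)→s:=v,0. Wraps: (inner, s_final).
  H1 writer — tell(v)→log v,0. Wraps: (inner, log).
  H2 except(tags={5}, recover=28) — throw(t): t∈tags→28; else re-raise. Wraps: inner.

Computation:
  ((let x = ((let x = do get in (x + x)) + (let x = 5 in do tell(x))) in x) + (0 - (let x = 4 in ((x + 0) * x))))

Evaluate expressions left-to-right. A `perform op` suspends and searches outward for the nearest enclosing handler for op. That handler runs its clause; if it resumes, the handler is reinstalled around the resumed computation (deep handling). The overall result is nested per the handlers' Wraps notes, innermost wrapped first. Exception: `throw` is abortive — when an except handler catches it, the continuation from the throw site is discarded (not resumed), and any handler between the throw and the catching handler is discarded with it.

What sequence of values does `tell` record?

Working:
get @ H0 ⇒ 7
tell(5) @ H1 ⇒ log+=5
H0 returns (-2, 7)
H1 returns ((-2, 7), (5))
H2 returns ((-2, 7), (5))
= ((-2, 7), (5))

Answer: (5)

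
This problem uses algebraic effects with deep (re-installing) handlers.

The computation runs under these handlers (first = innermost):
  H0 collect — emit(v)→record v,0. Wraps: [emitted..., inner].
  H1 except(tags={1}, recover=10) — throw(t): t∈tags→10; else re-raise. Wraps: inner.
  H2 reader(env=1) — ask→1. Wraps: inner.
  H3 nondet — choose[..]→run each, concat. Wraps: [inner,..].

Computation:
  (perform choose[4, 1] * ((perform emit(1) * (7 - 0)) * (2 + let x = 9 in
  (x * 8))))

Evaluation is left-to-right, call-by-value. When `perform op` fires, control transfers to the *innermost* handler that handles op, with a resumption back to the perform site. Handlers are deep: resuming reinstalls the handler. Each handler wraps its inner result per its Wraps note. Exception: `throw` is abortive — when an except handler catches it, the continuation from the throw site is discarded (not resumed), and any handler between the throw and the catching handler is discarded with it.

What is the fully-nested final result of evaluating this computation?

Answer: [[1, 0], [1, 0]]

Step-by-step:
choose[4, 1] @ H3
  branch[0] choose=4:
    emit(1) @ H0 ⇒ out+=1
    H0 returns [1, 0]
    H1 returns [1, 0]
    H2 returns [1, 0]
    H3 returns [[1, 0]]
  branch[1] choose=1:
    emit(1) @ H0 ⇒ out+=1
    H0 returns [1, 0]
    H1 returns [1, 0]
    H2 returns [1, 0]
    H3 returns [[1, 0]]
= [[1, 0], [1, 0]]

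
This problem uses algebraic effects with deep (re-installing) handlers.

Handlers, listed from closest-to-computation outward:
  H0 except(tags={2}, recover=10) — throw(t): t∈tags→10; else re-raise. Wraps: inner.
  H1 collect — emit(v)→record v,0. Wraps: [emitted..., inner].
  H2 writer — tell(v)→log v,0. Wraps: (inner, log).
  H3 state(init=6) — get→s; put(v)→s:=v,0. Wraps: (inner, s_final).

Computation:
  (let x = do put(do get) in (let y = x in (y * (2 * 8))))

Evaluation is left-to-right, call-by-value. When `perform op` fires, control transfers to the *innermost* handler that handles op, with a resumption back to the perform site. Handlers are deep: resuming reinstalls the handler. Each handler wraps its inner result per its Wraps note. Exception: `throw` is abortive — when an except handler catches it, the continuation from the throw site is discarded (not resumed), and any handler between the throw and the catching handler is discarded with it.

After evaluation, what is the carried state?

Answer: 6

Evaluation trace:
get @ H3 ⇒ 6
put(6) @ H3 ⇒ s:=6
H0 returns 0
H1 returns [0]
H2 returns ([0], ())
H3 returns (([0], ()), 6)
= (([0], ()), 6)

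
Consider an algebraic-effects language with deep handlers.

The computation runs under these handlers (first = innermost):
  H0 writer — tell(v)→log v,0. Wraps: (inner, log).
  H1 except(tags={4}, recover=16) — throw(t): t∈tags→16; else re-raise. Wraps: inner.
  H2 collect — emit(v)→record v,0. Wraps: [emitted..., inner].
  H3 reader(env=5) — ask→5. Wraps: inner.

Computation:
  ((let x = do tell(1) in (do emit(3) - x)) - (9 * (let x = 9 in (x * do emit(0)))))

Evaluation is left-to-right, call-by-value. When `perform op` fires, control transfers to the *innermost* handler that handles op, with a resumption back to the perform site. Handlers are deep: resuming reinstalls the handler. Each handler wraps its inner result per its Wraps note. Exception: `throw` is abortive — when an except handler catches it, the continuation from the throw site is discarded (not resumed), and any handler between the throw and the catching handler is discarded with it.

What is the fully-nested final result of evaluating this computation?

Working:
tell(1) @ H0 ⇒ log+=1
emit(3) @ H2 ⇒ out+=3
emit(0) @ H2 ⇒ out+=0
H0 returns (0, (1))
H1 returns (0, (1))
H2 returns [3, 0, (0, (1))]
H3 returns [3, 0, (0, (1))]
= [3, 0, (0, (1))]

Answer: [3, 0, (0, (1))]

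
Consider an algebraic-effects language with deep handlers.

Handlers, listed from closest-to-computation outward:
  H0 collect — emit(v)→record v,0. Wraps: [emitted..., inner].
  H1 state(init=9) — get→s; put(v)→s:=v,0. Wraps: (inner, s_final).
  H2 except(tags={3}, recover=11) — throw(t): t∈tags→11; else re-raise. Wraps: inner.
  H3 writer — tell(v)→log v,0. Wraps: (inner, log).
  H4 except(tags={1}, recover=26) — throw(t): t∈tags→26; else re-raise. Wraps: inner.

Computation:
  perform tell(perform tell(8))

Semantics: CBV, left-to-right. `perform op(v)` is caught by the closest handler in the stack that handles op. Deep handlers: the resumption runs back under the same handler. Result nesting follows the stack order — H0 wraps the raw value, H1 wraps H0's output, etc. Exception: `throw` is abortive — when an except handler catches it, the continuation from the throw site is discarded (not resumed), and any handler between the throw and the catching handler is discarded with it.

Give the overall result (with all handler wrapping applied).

Working:
tell(8) @ H3 ⇒ log+=8
tell(0) @ H3 ⇒ log+=0
H0 returns [0]
H1 returns ([0], 9)
H2 returns ([0], 9)
H3 returns (([0], 9), (8, 0))
H4 returns (([0], 9), (8, 0))
= (([0], 9), (8, 0))

Answer: (([0], 9), (8, 0))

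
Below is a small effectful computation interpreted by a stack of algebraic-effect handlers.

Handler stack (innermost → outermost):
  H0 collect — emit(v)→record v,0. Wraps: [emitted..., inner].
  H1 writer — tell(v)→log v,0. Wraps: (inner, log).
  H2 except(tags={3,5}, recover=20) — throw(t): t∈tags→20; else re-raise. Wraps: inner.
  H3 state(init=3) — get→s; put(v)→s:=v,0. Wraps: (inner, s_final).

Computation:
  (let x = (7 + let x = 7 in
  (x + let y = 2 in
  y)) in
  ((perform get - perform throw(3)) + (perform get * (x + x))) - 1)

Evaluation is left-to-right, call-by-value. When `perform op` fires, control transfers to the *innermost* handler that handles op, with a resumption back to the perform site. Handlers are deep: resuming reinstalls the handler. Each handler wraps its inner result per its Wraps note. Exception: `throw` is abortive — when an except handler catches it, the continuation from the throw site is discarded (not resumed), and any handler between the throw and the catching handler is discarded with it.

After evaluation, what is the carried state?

Step-by-step:
get @ H3 ⇒ 3
throw(3) @ H2 caught ⇒ 20
H3 returns (20, 3)
= (20, 3)

Answer: 3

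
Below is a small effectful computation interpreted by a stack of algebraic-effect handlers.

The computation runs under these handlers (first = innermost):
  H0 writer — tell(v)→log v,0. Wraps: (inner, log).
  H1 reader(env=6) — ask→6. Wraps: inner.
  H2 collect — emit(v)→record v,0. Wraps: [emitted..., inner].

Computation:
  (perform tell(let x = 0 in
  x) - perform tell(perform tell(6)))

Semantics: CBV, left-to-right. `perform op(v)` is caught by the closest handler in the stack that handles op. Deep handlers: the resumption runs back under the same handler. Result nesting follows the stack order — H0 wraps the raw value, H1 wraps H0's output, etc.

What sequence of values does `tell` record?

Answer: (0, 6, 0)

Working:
tell(0) @ H0 ⇒ log+=0
tell(6) @ H0 ⇒ log+=6
tell(0) @ H0 ⇒ log+=0
H0 returns (0, (0, 6, 0))
H1 returns (0, (0, 6, 0))
H2 returns [(0, (0, 6, 0))]
= [(0, (0, 6, 0))]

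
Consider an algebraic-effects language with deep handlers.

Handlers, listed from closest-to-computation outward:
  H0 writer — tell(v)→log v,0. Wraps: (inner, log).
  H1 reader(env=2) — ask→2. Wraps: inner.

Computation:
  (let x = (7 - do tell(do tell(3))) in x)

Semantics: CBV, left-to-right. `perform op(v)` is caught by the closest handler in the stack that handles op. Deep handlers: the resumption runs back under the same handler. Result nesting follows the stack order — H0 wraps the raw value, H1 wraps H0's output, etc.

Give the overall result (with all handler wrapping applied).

Answer: (7, (3, 0))

Evaluation trace:
tell(3) @ H0 ⇒ log+=3
tell(0) @ H0 ⇒ log+=0
H0 returns (7, (3, 0))
H1 returns (7, (3, 0))
= (7, (3, 0))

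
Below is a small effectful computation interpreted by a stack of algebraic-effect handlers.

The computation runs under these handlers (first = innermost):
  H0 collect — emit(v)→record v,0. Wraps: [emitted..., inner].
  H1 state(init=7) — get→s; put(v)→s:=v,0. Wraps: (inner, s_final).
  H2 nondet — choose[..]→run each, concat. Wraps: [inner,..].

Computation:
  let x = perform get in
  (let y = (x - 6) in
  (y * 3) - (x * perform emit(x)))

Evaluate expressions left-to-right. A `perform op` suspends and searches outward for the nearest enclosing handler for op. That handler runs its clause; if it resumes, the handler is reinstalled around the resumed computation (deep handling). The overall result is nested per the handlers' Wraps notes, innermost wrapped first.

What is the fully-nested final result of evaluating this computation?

Step-by-step:
get @ H1 ⇒ 7
emit(7) @ H0 ⇒ out+=7
H0 returns [7, 3]
H1 returns ([7, 3], 7)
H2 returns [([7, 3], 7)]
= [([7, 3], 7)]

Answer: [([7, 3], 7)]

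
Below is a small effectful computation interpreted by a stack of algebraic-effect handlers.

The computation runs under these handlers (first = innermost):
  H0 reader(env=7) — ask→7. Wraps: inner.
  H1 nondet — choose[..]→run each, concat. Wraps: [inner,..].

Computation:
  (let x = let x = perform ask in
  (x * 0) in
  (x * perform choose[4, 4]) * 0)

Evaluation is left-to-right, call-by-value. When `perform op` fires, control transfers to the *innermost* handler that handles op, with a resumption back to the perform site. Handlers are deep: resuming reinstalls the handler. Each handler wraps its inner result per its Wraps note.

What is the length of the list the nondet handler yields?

Answer: 2

Evaluation trace:
ask @ H0 ⇒ 7
choose[4, 4] @ H1
  branch[0] choose=4:
    H0 returns 0
    H1 returns [0]
  branch[1] choose=4:
    H0 returns 0
    H1 returns [0]
= [0, 0]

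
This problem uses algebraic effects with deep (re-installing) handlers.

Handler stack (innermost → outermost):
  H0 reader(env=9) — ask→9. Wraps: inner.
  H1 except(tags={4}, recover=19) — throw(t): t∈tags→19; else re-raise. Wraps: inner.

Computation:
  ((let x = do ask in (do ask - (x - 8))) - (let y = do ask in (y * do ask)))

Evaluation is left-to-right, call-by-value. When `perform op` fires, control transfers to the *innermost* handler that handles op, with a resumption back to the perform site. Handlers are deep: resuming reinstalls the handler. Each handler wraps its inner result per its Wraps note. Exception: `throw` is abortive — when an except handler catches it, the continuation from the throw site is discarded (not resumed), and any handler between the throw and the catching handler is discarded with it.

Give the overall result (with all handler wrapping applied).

Answer: -73

Step-by-step:
ask @ H0 ⇒ 9
ask @ H0 ⇒ 9
ask @ H0 ⇒ 9
ask @ H0 ⇒ 9
H0 returns -73
H1 returns -73
= -73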